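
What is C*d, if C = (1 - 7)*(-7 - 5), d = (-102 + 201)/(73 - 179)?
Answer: -3564/53 ≈ -67.245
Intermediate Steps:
d = -99/106 (d = 99/(-106) = 99*(-1/106) = -99/106 ≈ -0.93396)
C = 72 (C = -6*(-12) = 72)
C*d = 72*(-99/106) = -3564/53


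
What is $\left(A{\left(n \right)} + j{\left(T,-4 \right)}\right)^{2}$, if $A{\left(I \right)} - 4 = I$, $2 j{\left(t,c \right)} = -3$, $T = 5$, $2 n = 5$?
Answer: $25$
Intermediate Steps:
$n = \frac{5}{2}$ ($n = \frac{1}{2} \cdot 5 = \frac{5}{2} \approx 2.5$)
$j{\left(t,c \right)} = - \frac{3}{2}$ ($j{\left(t,c \right)} = \frac{1}{2} \left(-3\right) = - \frac{3}{2}$)
$A{\left(I \right)} = 4 + I$
$\left(A{\left(n \right)} + j{\left(T,-4 \right)}\right)^{2} = \left(\left(4 + \frac{5}{2}\right) - \frac{3}{2}\right)^{2} = \left(\frac{13}{2} - \frac{3}{2}\right)^{2} = 5^{2} = 25$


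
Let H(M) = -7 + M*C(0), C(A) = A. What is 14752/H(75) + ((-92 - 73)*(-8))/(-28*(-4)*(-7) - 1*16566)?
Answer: -25595644/12145 ≈ -2107.5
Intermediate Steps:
H(M) = -7 (H(M) = -7 + M*0 = -7 + 0 = -7)
14752/H(75) + ((-92 - 73)*(-8))/(-28*(-4)*(-7) - 1*16566) = 14752/(-7) + ((-92 - 73)*(-8))/(-28*(-4)*(-7) - 1*16566) = 14752*(-⅐) + (-165*(-8))/(112*(-7) - 16566) = -14752/7 + 1320/(-784 - 16566) = -14752/7 + 1320/(-17350) = -14752/7 + 1320*(-1/17350) = -14752/7 - 132/1735 = -25595644/12145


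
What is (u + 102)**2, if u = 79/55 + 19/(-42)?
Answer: 56593079449/5336100 ≈ 10606.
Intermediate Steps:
u = 2273/2310 (u = 79*(1/55) + 19*(-1/42) = 79/55 - 19/42 = 2273/2310 ≈ 0.98398)
(u + 102)**2 = (2273/2310 + 102)**2 = (237893/2310)**2 = 56593079449/5336100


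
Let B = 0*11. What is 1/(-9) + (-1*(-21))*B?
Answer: -⅑ ≈ -0.11111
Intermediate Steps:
B = 0
1/(-9) + (-1*(-21))*B = 1/(-9) - 1*(-21)*0 = -⅑ + 21*0 = -⅑ + 0 = -⅑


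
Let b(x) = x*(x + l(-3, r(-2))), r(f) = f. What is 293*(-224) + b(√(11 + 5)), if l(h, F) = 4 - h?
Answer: -65588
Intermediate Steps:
b(x) = x*(7 + x) (b(x) = x*(x + (4 - 1*(-3))) = x*(x + (4 + 3)) = x*(x + 7) = x*(7 + x))
293*(-224) + b(√(11 + 5)) = 293*(-224) + √(11 + 5)*(7 + √(11 + 5)) = -65632 + √16*(7 + √16) = -65632 + 4*(7 + 4) = -65632 + 4*11 = -65632 + 44 = -65588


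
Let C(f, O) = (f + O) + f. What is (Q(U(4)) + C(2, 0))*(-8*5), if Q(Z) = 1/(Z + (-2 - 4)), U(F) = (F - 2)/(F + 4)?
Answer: -3520/23 ≈ -153.04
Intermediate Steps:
U(F) = (-2 + F)/(4 + F)
Q(Z) = 1/(-6 + Z) (Q(Z) = 1/(Z - 6) = 1/(-6 + Z))
C(f, O) = O + 2*f (C(f, O) = (O + f) + f = O + 2*f)
(Q(U(4)) + C(2, 0))*(-8*5) = (1/(-6 + (-2 + 4)/(4 + 4)) + (0 + 2*2))*(-8*5) = (1/(-6 + 2/8) + (0 + 4))*(-40) = (1/(-6 + (⅛)*2) + 4)*(-40) = (1/(-6 + ¼) + 4)*(-40) = (1/(-23/4) + 4)*(-40) = (-4/23 + 4)*(-40) = (88/23)*(-40) = -3520/23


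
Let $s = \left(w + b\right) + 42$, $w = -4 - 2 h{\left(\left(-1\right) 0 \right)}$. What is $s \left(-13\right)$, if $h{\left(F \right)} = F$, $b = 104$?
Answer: $-1846$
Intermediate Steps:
$w = -4$ ($w = -4 - 2 \left(\left(-1\right) 0\right) = -4 - 0 = -4 + 0 = -4$)
$s = 142$ ($s = \left(-4 + 104\right) + 42 = 100 + 42 = 142$)
$s \left(-13\right) = 142 \left(-13\right) = -1846$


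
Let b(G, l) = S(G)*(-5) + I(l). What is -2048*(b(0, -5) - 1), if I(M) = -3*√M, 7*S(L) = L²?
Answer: 2048 + 6144*I*√5 ≈ 2048.0 + 13738.0*I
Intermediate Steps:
S(L) = L²/7
b(G, l) = -3*√l - 5*G²/7 (b(G, l) = (G²/7)*(-5) - 3*√l = -5*G²/7 - 3*√l = -3*√l - 5*G²/7)
-2048*(b(0, -5) - 1) = -2048*((-3*I*√5 - 5/7*0²) - 1) = -2048*((-3*I*√5 - 5/7*0) - 1) = -2048*((-3*I*√5 + 0) - 1) = -2048*(-3*I*√5 - 1) = -2048*(-1 - 3*I*√5) = 2048 + 6144*I*√5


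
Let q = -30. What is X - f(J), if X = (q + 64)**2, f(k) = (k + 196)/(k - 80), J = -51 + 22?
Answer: 126171/109 ≈ 1157.5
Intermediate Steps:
J = -29
f(k) = (196 + k)/(-80 + k)
X = 1156 (X = (-30 + 64)**2 = 34**2 = 1156)
X - f(J) = 1156 - (196 - 29)/(-80 - 29) = 1156 - 167/(-109) = 1156 - (-1)*167/109 = 1156 - 1*(-167/109) = 1156 + 167/109 = 126171/109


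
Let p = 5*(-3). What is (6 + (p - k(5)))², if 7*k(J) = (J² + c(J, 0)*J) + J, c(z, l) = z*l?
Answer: 8649/49 ≈ 176.51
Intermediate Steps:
c(z, l) = l*z
p = -15
k(J) = J/7 + J²/7 (k(J) = ((J² + (0*J)*J) + J)/7 = ((J² + 0*J) + J)/7 = ((J² + 0) + J)/7 = (J² + J)/7 = (J + J²)/7 = J/7 + J²/7)
(6 + (p - k(5)))² = (6 + (-15 - 5*(1 + 5)/7))² = (6 + (-15 - 5*6/7))² = (6 + (-15 - 1*30/7))² = (6 + (-15 - 30/7))² = (6 - 135/7)² = (-93/7)² = 8649/49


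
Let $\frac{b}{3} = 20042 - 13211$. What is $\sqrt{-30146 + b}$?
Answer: $7 i \sqrt{197} \approx 98.25 i$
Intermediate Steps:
$b = 20493$ ($b = 3 \left(20042 - 13211\right) = 3 \cdot 6831 = 20493$)
$\sqrt{-30146 + b} = \sqrt{-30146 + 20493} = \sqrt{-9653} = 7 i \sqrt{197}$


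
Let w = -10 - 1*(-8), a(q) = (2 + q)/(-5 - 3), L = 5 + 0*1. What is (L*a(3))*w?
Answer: 25/4 ≈ 6.2500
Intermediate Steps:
L = 5 (L = 5 + 0 = 5)
a(q) = -1/4 - q/8 (a(q) = (2 + q)/(-8) = (2 + q)*(-1/8) = -1/4 - q/8)
w = -2 (w = -10 + 8 = -2)
(L*a(3))*w = (5*(-1/4 - 1/8*3))*(-2) = (5*(-1/4 - 3/8))*(-2) = (5*(-5/8))*(-2) = -25/8*(-2) = 25/4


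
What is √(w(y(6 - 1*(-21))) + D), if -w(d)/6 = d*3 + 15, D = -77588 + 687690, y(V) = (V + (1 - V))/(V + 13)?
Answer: √61001155/10 ≈ 781.03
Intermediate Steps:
y(V) = 1/(13 + V)
D = 610102
w(d) = -90 - 18*d (w(d) = -6*(d*3 + 15) = -6*(3*d + 15) = -6*(15 + 3*d) = -90 - 18*d)
√(w(y(6 - 1*(-21))) + D) = √((-90 - 18/(13 + (6 - 1*(-21)))) + 610102) = √((-90 - 18/(13 + (6 + 21))) + 610102) = √((-90 - 18/(13 + 27)) + 610102) = √((-90 - 18/40) + 610102) = √((-90 - 18*1/40) + 610102) = √((-90 - 9/20) + 610102) = √(-1809/20 + 610102) = √(12200231/20) = √61001155/10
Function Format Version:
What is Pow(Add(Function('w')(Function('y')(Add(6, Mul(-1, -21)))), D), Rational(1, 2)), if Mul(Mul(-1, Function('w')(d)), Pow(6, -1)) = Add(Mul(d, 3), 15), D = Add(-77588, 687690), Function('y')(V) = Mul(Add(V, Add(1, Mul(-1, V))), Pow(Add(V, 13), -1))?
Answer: Mul(Rational(1, 10), Pow(61001155, Rational(1, 2))) ≈ 781.03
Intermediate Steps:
Function('y')(V) = Pow(Add(13, V), -1) (Function('y')(V) = Mul(1, Pow(Add(13, V), -1)) = Pow(Add(13, V), -1))
D = 610102
Function('w')(d) = Add(-90, Mul(-18, d)) (Function('w')(d) = Mul(-6, Add(Mul(d, 3), 15)) = Mul(-6, Add(Mul(3, d), 15)) = Mul(-6, Add(15, Mul(3, d))) = Add(-90, Mul(-18, d)))
Pow(Add(Function('w')(Function('y')(Add(6, Mul(-1, -21)))), D), Rational(1, 2)) = Pow(Add(Add(-90, Mul(-18, Pow(Add(13, Add(6, Mul(-1, -21))), -1))), 610102), Rational(1, 2)) = Pow(Add(Add(-90, Mul(-18, Pow(Add(13, Add(6, 21)), -1))), 610102), Rational(1, 2)) = Pow(Add(Add(-90, Mul(-18, Pow(Add(13, 27), -1))), 610102), Rational(1, 2)) = Pow(Add(Add(-90, Mul(-18, Pow(40, -1))), 610102), Rational(1, 2)) = Pow(Add(Add(-90, Mul(-18, Rational(1, 40))), 610102), Rational(1, 2)) = Pow(Add(Add(-90, Rational(-9, 20)), 610102), Rational(1, 2)) = Pow(Add(Rational(-1809, 20), 610102), Rational(1, 2)) = Pow(Rational(12200231, 20), Rational(1, 2)) = Mul(Rational(1, 10), Pow(61001155, Rational(1, 2)))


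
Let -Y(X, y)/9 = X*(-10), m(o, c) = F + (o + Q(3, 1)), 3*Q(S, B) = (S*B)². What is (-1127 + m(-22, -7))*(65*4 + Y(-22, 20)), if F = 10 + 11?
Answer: 1935000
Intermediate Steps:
Q(S, B) = B²*S²/3 (Q(S, B) = (S*B)²/3 = (B*S)²/3 = (B²*S²)/3 = B²*S²/3)
F = 21
m(o, c) = 24 + o (m(o, c) = 21 + (o + (⅓)*1²*3²) = 21 + (o + (⅓)*1*9) = 21 + (o + 3) = 21 + (3 + o) = 24 + o)
Y(X, y) = 90*X (Y(X, y) = -9*X*(-10) = -(-90)*X = 90*X)
(-1127 + m(-22, -7))*(65*4 + Y(-22, 20)) = (-1127 + (24 - 22))*(65*4 + 90*(-22)) = (-1127 + 2)*(260 - 1980) = -1125*(-1720) = 1935000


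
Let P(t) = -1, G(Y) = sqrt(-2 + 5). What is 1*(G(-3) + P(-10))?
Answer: -1 + sqrt(3) ≈ 0.73205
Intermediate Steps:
G(Y) = sqrt(3)
1*(G(-3) + P(-10)) = 1*(sqrt(3) - 1) = 1*(-1 + sqrt(3)) = -1 + sqrt(3)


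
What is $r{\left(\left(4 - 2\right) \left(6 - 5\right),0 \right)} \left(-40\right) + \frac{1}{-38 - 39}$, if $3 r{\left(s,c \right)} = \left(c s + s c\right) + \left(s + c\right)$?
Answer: $- \frac{6163}{231} \approx -26.68$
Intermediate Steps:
$r{\left(s,c \right)} = \frac{c}{3} + \frac{s}{3} + \frac{2 c s}{3}$ ($r{\left(s,c \right)} = \frac{\left(c s + s c\right) + \left(s + c\right)}{3} = \frac{\left(c s + c s\right) + \left(c + s\right)}{3} = \frac{2 c s + \left(c + s\right)}{3} = \frac{c + s + 2 c s}{3} = \frac{c}{3} + \frac{s}{3} + \frac{2 c s}{3}$)
$r{\left(\left(4 - 2\right) \left(6 - 5\right),0 \right)} \left(-40\right) + \frac{1}{-38 - 39} = \left(\frac{1}{3} \cdot 0 + \frac{\left(4 - 2\right) \left(6 - 5\right)}{3} + \frac{2}{3} \cdot 0 \left(4 - 2\right) \left(6 - 5\right)\right) \left(-40\right) + \frac{1}{-38 - 39} = \left(0 + \frac{2 \cdot 1}{3} + \frac{2}{3} \cdot 0 \cdot 2 \cdot 1\right) \left(-40\right) + \frac{1}{-38 - 39} = \left(0 + \frac{1}{3} \cdot 2 + \frac{2}{3} \cdot 0 \cdot 2\right) \left(-40\right) + \frac{1}{-38 - 39} = \left(0 + \frac{2}{3} + 0\right) \left(-40\right) + \frac{1}{-77} = \frac{2}{3} \left(-40\right) - \frac{1}{77} = - \frac{80}{3} - \frac{1}{77} = - \frac{6163}{231}$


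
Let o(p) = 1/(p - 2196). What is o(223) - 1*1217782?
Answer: -2402683887/1973 ≈ -1.2178e+6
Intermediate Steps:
o(p) = 1/(-2196 + p)
o(223) - 1*1217782 = 1/(-2196 + 223) - 1*1217782 = 1/(-1973) - 1217782 = -1/1973 - 1217782 = -2402683887/1973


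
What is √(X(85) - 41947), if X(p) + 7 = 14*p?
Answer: 2*I*√10191 ≈ 201.9*I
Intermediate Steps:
X(p) = -7 + 14*p
√(X(85) - 41947) = √((-7 + 14*85) - 41947) = √((-7 + 1190) - 41947) = √(1183 - 41947) = √(-40764) = 2*I*√10191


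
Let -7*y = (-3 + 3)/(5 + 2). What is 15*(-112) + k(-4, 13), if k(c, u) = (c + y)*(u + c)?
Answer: -1716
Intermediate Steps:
y = 0 (y = -(-3 + 3)/(7*(5 + 2)) = -0/7 = -1/7*0 = 0)
k(c, u) = c*(c + u) (k(c, u) = (c + 0)*(u + c) = c*(c + u))
15*(-112) + k(-4, 13) = 15*(-112) - 4*(-4 + 13) = -1680 - 4*9 = -1680 - 36 = -1716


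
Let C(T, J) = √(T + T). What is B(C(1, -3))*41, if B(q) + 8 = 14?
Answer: 246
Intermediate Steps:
C(T, J) = √2*√T (C(T, J) = √(2*T) = √2*√T)
B(q) = 6 (B(q) = -8 + 14 = 6)
B(C(1, -3))*41 = 6*41 = 246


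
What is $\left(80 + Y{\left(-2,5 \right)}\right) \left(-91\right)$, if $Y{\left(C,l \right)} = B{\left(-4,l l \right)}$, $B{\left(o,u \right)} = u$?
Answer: $-9555$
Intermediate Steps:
$Y{\left(C,l \right)} = l^{2}$ ($Y{\left(C,l \right)} = l l = l^{2}$)
$\left(80 + Y{\left(-2,5 \right)}\right) \left(-91\right) = \left(80 + 5^{2}\right) \left(-91\right) = \left(80 + 25\right) \left(-91\right) = 105 \left(-91\right) = -9555$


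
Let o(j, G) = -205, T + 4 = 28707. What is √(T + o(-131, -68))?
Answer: √28498 ≈ 168.81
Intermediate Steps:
T = 28703 (T = -4 + 28707 = 28703)
√(T + o(-131, -68)) = √(28703 - 205) = √28498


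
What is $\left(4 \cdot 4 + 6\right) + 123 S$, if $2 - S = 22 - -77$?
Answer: $-11909$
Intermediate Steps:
$S = -97$ ($S = 2 - \left(22 - -77\right) = 2 - \left(22 + 77\right) = 2 - 99 = -97$)
$\left(4 \cdot 4 + 6\right) + 123 S = \left(4 \cdot 4 + 6\right) + 123 \left(-97\right) = \left(16 + 6\right) - 11931 = 22 - 11931 = -11909$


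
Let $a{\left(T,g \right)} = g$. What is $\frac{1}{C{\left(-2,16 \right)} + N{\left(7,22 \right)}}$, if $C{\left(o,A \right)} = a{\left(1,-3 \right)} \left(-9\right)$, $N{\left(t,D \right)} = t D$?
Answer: $\frac{1}{181} \approx 0.0055249$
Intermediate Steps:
$N{\left(t,D \right)} = D t$
$C{\left(o,A \right)} = 27$ ($C{\left(o,A \right)} = \left(-3\right) \left(-9\right) = 27$)
$\frac{1}{C{\left(-2,16 \right)} + N{\left(7,22 \right)}} = \frac{1}{27 + 22 \cdot 7} = \frac{1}{27 + 154} = \frac{1}{181}$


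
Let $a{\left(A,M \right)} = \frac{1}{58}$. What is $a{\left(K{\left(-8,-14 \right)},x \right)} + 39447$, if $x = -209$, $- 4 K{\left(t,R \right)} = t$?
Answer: $\frac{2287927}{58} \approx 39447.0$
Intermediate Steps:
$K{\left(t,R \right)} = - \frac{t}{4}$
$a{\left(A,M \right)} = \frac{1}{58}$
$a{\left(K{\left(-8,-14 \right)},x \right)} + 39447 = \frac{1}{58} + 39447 = \frac{2287927}{58}$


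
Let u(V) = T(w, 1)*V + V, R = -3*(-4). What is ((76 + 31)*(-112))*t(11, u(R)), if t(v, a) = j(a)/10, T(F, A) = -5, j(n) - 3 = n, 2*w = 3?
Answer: 53928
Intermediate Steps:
w = 3/2 (w = (½)*3 = 3/2 ≈ 1.5000)
R = 12
j(n) = 3 + n
u(V) = -4*V (u(V) = -5*V + V = -4*V)
t(v, a) = 3/10 + a/10 (t(v, a) = (3 + a)/10 = (3 + a)*(⅒) = 3/10 + a/10)
((76 + 31)*(-112))*t(11, u(R)) = ((76 + 31)*(-112))*(3/10 + (-4*12)/10) = (107*(-112))*(3/10 + (⅒)*(-48)) = -11984*(3/10 - 24/5) = -11984*(-9/2) = 53928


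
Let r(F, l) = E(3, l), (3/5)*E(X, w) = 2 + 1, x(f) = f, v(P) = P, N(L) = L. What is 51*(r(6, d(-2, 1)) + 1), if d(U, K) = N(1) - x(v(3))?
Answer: 306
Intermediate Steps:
E(X, w) = 5 (E(X, w) = 5*(2 + 1)/3 = (5/3)*3 = 5)
d(U, K) = -2 (d(U, K) = 1 - 1*3 = 1 - 3 = -2)
r(F, l) = 5
51*(r(6, d(-2, 1)) + 1) = 51*(5 + 1) = 51*6 = 306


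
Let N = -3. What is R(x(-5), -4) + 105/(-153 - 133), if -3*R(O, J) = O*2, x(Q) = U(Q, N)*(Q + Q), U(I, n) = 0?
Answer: -105/286 ≈ -0.36713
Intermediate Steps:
x(Q) = 0 (x(Q) = 0*(Q + Q) = 0*(2*Q) = 0)
R(O, J) = -2*O/3 (R(O, J) = -O*2/3 = -2*O/3)
R(x(-5), -4) + 105/(-153 - 133) = -⅔*0 + 105/(-153 - 133) = 0 + 105/(-286) = 0 - 1/286*105 = 0 - 105/286 = -105/286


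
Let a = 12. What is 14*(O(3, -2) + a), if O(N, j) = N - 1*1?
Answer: 196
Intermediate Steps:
O(N, j) = -1 + N (O(N, j) = N - 1 = -1 + N)
14*(O(3, -2) + a) = 14*((-1 + 3) + 12) = 14*(2 + 12) = 14*14 = 196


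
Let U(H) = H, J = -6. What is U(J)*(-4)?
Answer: 24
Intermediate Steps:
U(J)*(-4) = -6*(-4) = 24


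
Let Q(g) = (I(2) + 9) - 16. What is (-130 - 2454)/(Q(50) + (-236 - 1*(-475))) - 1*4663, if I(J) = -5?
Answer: -1061085/227 ≈ -4674.4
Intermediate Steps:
Q(g) = -12 (Q(g) = (-5 + 9) - 16 = 4 - 16 = -12)
(-130 - 2454)/(Q(50) + (-236 - 1*(-475))) - 1*4663 = (-130 - 2454)/(-12 + (-236 - 1*(-475))) - 1*4663 = -2584/(-12 + (-236 + 475)) - 4663 = -2584/(-12 + 239) - 4663 = -2584/227 - 4663 = -1061085/227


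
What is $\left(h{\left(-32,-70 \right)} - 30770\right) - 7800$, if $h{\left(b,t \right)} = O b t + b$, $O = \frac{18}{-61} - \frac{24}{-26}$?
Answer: $- \frac{29495866}{793} \approx -37195.0$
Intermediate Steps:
$O = \frac{498}{793}$ ($O = 18 \left(- \frac{1}{61}\right) - - \frac{12}{13} = - \frac{18}{61} + \frac{12}{13} = \frac{498}{793} \approx 0.62799$)
$h{\left(b,t \right)} = b + \frac{498 b t}{793}$ ($h{\left(b,t \right)} = \frac{498 b}{793} t + b = \frac{498 b t}{793} + b = b + \frac{498 b t}{793}$)
$\left(h{\left(-32,-70 \right)} - 30770\right) - 7800 = \left(\frac{1}{793} \left(-32\right) \left(793 + 498 \left(-70\right)\right) - 30770\right) - 7800 = \left(\frac{1}{793} \left(-32\right) \left(793 - 34860\right) - 30770\right) - 7800 = \left(\frac{1}{793} \left(-32\right) \left(-34067\right) - 30770\right) - 7800 = \left(\frac{1090144}{793} - 30770\right) - 7800 = - \frac{23310466}{793} - 7800 = - \frac{29495866}{793}$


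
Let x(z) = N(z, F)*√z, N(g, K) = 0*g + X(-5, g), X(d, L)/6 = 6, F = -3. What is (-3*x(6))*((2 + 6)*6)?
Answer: -5184*√6 ≈ -12698.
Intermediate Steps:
X(d, L) = 36 (X(d, L) = 6*6 = 36)
N(g, K) = 36 (N(g, K) = 0*g + 36 = 0 + 36 = 36)
x(z) = 36*√z
(-3*x(6))*((2 + 6)*6) = (-108*√6)*((2 + 6)*6) = (-108*√6)*(8*6) = -108*√6*48 = -5184*√6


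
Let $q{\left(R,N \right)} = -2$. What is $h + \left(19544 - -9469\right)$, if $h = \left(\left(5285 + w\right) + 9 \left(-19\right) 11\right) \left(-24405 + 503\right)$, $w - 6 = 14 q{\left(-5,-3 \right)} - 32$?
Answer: $-80042687$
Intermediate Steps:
$w = -54$ ($w = 6 + \left(14 \left(-2\right) - 32\right) = 6 - 60 = -54$)
$h = -80071700$ ($h = \left(\left(5285 - 54\right) + 9 \left(-19\right) 11\right) \left(-24405 + 503\right) = \left(5231 - 1881\right) \left(-23902\right) = 3350 \left(-23902\right) = -80071700$)
$h + \left(19544 - -9469\right) = -80071700 + \left(19544 - -9469\right) = -80071700 + \left(19544 + 9469\right) = -80071700 + 29013 = -80042687$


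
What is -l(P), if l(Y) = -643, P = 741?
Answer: 643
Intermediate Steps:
-l(P) = -1*(-643) = 643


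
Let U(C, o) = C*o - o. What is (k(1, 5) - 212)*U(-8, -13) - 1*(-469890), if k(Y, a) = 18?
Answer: 447192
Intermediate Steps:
U(C, o) = -o + C*o
(k(1, 5) - 212)*U(-8, -13) - 1*(-469890) = (18 - 212)*(-13*(-1 - 8)) - 1*(-469890) = -(-2522)*(-9) + 469890 = -194*117 + 469890 = -22698 + 469890 = 447192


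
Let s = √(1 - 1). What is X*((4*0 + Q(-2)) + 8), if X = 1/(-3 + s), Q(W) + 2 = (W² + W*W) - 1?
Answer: -13/3 ≈ -4.3333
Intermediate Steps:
s = 0 (s = √0 = 0)
Q(W) = -3 + 2*W² (Q(W) = -2 + ((W² + W*W) - 1) = -2 + ((W² + W²) - 1) = -2 + (2*W² - 1) = -2 + (-1 + 2*W²) = -3 + 2*W²)
X = -⅓ (X = 1/(-3 + 0) = 1/(-3) = -⅓ ≈ -0.33333)
X*((4*0 + Q(-2)) + 8) = -((4*0 + (-3 + 2*(-2)²)) + 8)/3 = -((0 + (-3 + 2*4)) + 8)/3 = -((0 + (-3 + 8)) + 8)/3 = -((0 + 5) + 8)/3 = -(5 + 8)/3 = -⅓*13 = -13/3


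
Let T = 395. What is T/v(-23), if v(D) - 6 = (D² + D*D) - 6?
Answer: 395/1058 ≈ 0.37335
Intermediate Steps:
v(D) = 2*D² (v(D) = 6 + ((D² + D*D) - 6) = 6 + ((D² + D²) - 6) = 6 + (2*D² - 6) = 6 + (-6 + 2*D²) = 2*D²)
T/v(-23) = 395/((2*(-23)²)) = 395/((2*529)) = 395/1058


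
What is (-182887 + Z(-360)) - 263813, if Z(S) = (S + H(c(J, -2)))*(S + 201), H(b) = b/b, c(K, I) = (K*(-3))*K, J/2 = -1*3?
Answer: -389619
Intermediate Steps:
J = -6 (J = 2*(-1*3) = 2*(-3) = -6)
c(K, I) = -3*K² (c(K, I) = (-3*K)*K = -3*K²)
H(b) = 1
Z(S) = (1 + S)*(201 + S) (Z(S) = (S + 1)*(S + 201) = (1 + S)*(201 + S))
(-182887 + Z(-360)) - 263813 = (-182887 + (201 + (-360)² + 202*(-360))) - 263813 = (-182887 + (201 + 129600 - 72720)) - 263813 = (-182887 + 57081) - 263813 = -125806 - 263813 = -389619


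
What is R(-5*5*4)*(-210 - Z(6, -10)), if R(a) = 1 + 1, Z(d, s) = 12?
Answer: -444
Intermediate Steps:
R(a) = 2
R(-5*5*4)*(-210 - Z(6, -10)) = 2*(-210 - 1*12) = 2*(-210 - 12) = 2*(-222) = -444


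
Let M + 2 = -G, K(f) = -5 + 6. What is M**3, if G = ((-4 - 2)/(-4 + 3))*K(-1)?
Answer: -512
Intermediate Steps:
K(f) = 1
G = 6 (G = ((-4 - 2)/(-4 + 3))*1 = -6/(-1)*1 = -6*(-1)*1 = 6*1 = 6)
M = -8 (M = -2 - 1*6 = -2 - 6 = -8)
M**3 = (-8)**3 = -512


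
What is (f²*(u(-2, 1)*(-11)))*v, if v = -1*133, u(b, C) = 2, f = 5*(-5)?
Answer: 1828750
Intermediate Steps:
f = -25
v = -133
(f²*(u(-2, 1)*(-11)))*v = ((-25)²*(2*(-11)))*(-133) = (625*(-22))*(-133) = -13750*(-133) = 1828750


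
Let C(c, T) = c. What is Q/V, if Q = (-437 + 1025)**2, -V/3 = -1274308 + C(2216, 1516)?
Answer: 28812/318023 ≈ 0.090597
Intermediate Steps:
V = 3816276 (V = -3*(-1274308 + 2216) = -3*(-1272092) = 3816276)
Q = 345744 (Q = 588**2 = 345744)
Q/V = 345744/3816276 = 345744*(1/3816276) = 28812/318023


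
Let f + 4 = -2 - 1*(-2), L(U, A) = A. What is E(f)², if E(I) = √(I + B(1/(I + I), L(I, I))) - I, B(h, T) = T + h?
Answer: (16 + I*√130)²/16 ≈ 7.875 + 22.803*I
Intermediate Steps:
f = -4 (f = -4 + (-2 - 1*(-2)) = -4 + (-2 + 2) = -4 + 0 = -4)
E(I) = √(1/(2*I) + 2*I) - I (E(I) = √(I + (I + 1/(I + I))) - I = √(I + (I + 1/(2*I))) - I = √(1/(2*I) + 2*I) - I)
E(f)² = (√(2/(-4) + 8*(-4))/2 - 1*(-4))² = (√(2*(-¼) - 32)/2 + 4)² = (√(-½ - 32)/2 + 4)² = (√(-65/2)/2 + 4)² = ((I*√130/2)/2 + 4)² = (I*√130/4 + 4)² = (4 + I*√130/4)²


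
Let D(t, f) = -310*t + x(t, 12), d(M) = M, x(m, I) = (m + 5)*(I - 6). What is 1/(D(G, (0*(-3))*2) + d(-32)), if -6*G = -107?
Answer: -3/16270 ≈ -0.00018439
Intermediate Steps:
G = 107/6 (G = -1/6*(-107) = 107/6 ≈ 17.833)
x(m, I) = (-6 + I)*(5 + m) (x(m, I) = (5 + m)*(-6 + I) = (-6 + I)*(5 + m))
D(t, f) = 30 - 304*t (D(t, f) = -310*t + (-30 - 6*t + 5*12 + 12*t) = -310*t + (-30 - 6*t + 60 + 12*t) = -310*t + (30 + 6*t) = 30 - 304*t)
1/(D(G, (0*(-3))*2) + d(-32)) = 1/((30 - 304*107/6) - 32) = 1/((30 - 16264/3) - 32) = 1/(-16174/3 - 32) = 1/(-16270/3) = -3/16270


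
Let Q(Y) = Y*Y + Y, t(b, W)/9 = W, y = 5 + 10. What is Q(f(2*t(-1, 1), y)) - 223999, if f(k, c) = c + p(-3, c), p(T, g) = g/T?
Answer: -223889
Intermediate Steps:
y = 15
t(b, W) = 9*W
f(k, c) = 2*c/3 (f(k, c) = c + c/(-3) = c + c*(-⅓) = c - c/3 = 2*c/3)
Q(Y) = Y + Y² (Q(Y) = Y² + Y = Y + Y²)
Q(f(2*t(-1, 1), y)) - 223999 = ((⅔)*15)*(1 + (⅔)*15) - 223999 = 10*(1 + 10) - 223999 = 10*11 - 223999 = 110 - 223999 = -223889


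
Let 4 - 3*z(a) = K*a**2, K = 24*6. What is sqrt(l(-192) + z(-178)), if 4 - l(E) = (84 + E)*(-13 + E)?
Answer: 10*I*sqrt(138867)/3 ≈ 1242.2*I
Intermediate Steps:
K = 144
l(E) = 4 - (-13 + E)*(84 + E) (l(E) = 4 - (84 + E)*(-13 + E) = 4 - (-13 + E)*(84 + E))
z(a) = 4/3 - 48*a**2
sqrt(l(-192) + z(-178)) = sqrt((1096 - 1*(-192)**2 - 71*(-192)) + (4/3 - 48*(-178)**2)) = sqrt((1096 - 1*36864 + 13632) + (4/3 - 48*31684)) = sqrt((1096 - 36864 + 13632) + (4/3 - 1520832)) = sqrt(-22136 - 4562492/3) = sqrt(-4628900/3) = 10*I*sqrt(138867)/3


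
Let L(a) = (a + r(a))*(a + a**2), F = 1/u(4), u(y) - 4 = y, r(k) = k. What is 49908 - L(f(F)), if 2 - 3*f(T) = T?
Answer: 12776123/256 ≈ 49907.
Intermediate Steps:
u(y) = 4 + y
F = 1/8 (F = 1/(4 + 4) = 1/8 ≈ 0.12500)
f(T) = 2/3 - T/3
L(a) = 2*a*(a + a**2) (L(a) = (a + a)*(a + a**2) = (2*a)*(a + a**2) = 2*a*(a + a**2))
49908 - L(f(F)) = 49908 - 2*(2/3 - 1/3*1/8)**2*(1 + (2/3 - 1/3*1/8)) = 49908 - 2*(2/3 - 1/24)**2*(1 + (2/3 - 1/24)) = 49908 - 2*(5/8)**2*(1 + 5/8) = 49908 - 2*25*13/(64*8) = 49908 - 1*325/256 = 49908 - 325/256 = 12776123/256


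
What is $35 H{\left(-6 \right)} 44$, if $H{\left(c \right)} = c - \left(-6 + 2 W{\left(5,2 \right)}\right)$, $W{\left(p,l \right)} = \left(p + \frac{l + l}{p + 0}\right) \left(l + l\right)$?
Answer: $-71456$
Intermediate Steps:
$W{\left(p,l \right)} = 2 l \left(p + \frac{2 l}{p}\right)$ ($W{\left(p,l \right)} = \left(p + \frac{2 l}{p}\right) 2 l = 2 l \left(p + \frac{2 l}{p}\right)$)
$H{\left(c \right)} = - \frac{202}{5} + c$ ($H{\left(c \right)} = c + \left(- 2 \cdot 2 \cdot 2 \cdot \frac{1}{5} \left(5^{2} + 2 \cdot 2\right) + 6\right) = c + \left(- 2 \cdot 2 \cdot 2 \cdot \frac{1}{5} \left(25 + 4\right) + 6\right) = c + \left(- 2 \cdot 2 \cdot 2 \cdot \frac{1}{5} \cdot 29 + 6\right) = c + \left(\left(-2\right) \frac{116}{5} + 6\right) = c + \left(- \frac{232}{5} + 6\right) = c - \frac{202}{5} = - \frac{202}{5} + c$)
$35 H{\left(-6 \right)} 44 = 35 \left(- \frac{202}{5} - 6\right) 44 = 35 \left(- \frac{232}{5}\right) 44 = \left(-1624\right) 44 = -71456$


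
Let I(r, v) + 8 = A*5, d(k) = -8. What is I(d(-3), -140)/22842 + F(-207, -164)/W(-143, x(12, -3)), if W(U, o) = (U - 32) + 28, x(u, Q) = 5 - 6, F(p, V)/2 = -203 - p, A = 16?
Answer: -3188/62181 ≈ -0.051270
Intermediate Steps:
F(p, V) = -406 - 2*p (F(p, V) = 2*(-203 - p) = -406 - 2*p)
I(r, v) = 72 (I(r, v) = -8 + 16*5 = -8 + 80 = 72)
x(u, Q) = -1
W(U, o) = -4 + U (W(U, o) = (-32 + U) + 28 = -4 + U)
I(d(-3), -140)/22842 + F(-207, -164)/W(-143, x(12, -3)) = 72/22842 + (-406 - 2*(-207))/(-4 - 143) = 72*(1/22842) + (-406 + 414)/(-147) = 4/1269 + 8*(-1/147) = 4/1269 - 8/147 = -3188/62181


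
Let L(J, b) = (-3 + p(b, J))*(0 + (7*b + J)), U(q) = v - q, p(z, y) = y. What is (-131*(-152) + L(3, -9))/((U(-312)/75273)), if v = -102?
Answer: 249805996/35 ≈ 7.1373e+6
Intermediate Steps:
U(q) = -102 - q
L(J, b) = (-3 + J)*(J + 7*b) (L(J, b) = (-3 + J)*(0 + (7*b + J)) = (-3 + J)*(0 + (J + 7*b)) = (-3 + J)*(J + 7*b))
(-131*(-152) + L(3, -9))/((U(-312)/75273)) = (-131*(-152) + (3² - 21*(-9) - 3*3 + 7*3*(-9)))/(((-102 - 1*(-312))/75273)) = (19912 + (9 + 189 - 9 - 189))/(((-102 + 312)*(1/75273))) = (19912 + 0)/((210*(1/75273))) = 19912/(70/25091) = 19912*(25091/70) = 249805996/35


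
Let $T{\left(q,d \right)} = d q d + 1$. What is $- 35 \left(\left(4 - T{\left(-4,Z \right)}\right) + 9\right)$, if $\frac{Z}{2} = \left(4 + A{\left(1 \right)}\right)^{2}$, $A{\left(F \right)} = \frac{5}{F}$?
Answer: $-3674580$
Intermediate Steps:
$Z = 162$ ($Z = 2 \left(4 + \frac{5}{1}\right)^{2} = 2 \left(4 + 5 \cdot 1\right)^{2} = 2 \left(4 + 5\right)^{2} = 2 \cdot 9^{2} = 2 \cdot 81 = 162$)
$T{\left(q,d \right)} = 1 + q d^{2}$ ($T{\left(q,d \right)} = q d^{2} + 1 = 1 + q d^{2}$)
$- 35 \left(\left(4 - T{\left(-4,Z \right)}\right) + 9\right) = - 35 \left(\left(4 - \left(1 - 4 \cdot 162^{2}\right)\right) + 9\right) = - 35 \left(\left(4 - \left(1 - 104976\right)\right) + 9\right) = - 35 \left(\left(4 - -104975\right) + 9\right) = - 35 \left(\left(4 + 104975\right) + 9\right) = - 35 \left(104979 + 9\right) = \left(-35\right) 104988 = -3674580$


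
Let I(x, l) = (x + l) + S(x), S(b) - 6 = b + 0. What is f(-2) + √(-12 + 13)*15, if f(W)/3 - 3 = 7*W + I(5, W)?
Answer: 24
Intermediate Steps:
S(b) = 6 + b (S(b) = 6 + (b + 0) = 6 + b)
I(x, l) = 6 + l + 2*x (I(x, l) = (x + l) + (6 + x) = (l + x) + (6 + x) = 6 + l + 2*x)
f(W) = 57 + 24*W (f(W) = 9 + 3*(7*W + (6 + W + 2*5)) = 9 + 3*(7*W + (6 + W + 10)) = 9 + 3*(7*W + (16 + W)) = 9 + 3*(16 + 8*W) = 9 + (48 + 24*W) = 57 + 24*W)
f(-2) + √(-12 + 13)*15 = (57 + 24*(-2)) + √(-12 + 13)*15 = (57 - 48) + √1*15 = 9 + 1*15 = 9 + 15 = 24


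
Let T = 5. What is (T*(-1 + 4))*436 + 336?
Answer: 6876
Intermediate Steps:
(T*(-1 + 4))*436 + 336 = (5*(-1 + 4))*436 + 336 = (5*3)*436 + 336 = 15*436 + 336 = 6540 + 336 = 6876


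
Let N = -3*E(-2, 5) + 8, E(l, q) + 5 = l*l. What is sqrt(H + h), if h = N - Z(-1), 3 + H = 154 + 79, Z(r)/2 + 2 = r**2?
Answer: 9*sqrt(3) ≈ 15.588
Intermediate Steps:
E(l, q) = -5 + l**2 (E(l, q) = -5 + l*l = -5 + l**2)
Z(r) = -4 + 2*r**2
N = 11 (N = -3*(-5 + (-2)**2) + 8 = -3*(-5 + 4) + 8 = -3*(-1) + 8 = 3 + 8 = 11)
H = 230 (H = -3 + (154 + 79) = -3 + 233 = 230)
h = 13 (h = 11 - (-4 + 2*(-1)**2) = 11 - (-4 + 2*1) = 11 - (-4 + 2) = 11 - 1*(-2) = 11 + 2 = 13)
sqrt(H + h) = sqrt(230 + 13) = sqrt(243) = 9*sqrt(3)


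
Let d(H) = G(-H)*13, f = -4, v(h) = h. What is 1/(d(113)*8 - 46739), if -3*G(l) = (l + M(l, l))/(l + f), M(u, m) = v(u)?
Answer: -27/1263761 ≈ -2.1365e-5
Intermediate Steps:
M(u, m) = u
G(l) = -2*l/(3*(-4 + l)) (G(l) = -(l + l)/(3*(l - 4)) = -2*l/(3*(-4 + l)))
d(H) = 26*H/(-12 - 3*H) (d(H) = -2*(-H)/(-12 + 3*(-H))*13 = -2*(-H)/(-12 - 3*H)*13 = (2*H/(-12 - 3*H))*13 = 26*H/(-12 - 3*H))
1/(d(113)*8 - 46739) = 1/(-26*113/(12 + 3*113)*8 - 46739) = 1/(-26*113/(12 + 339)*8 - 46739) = 1/(-26*113/351*8 - 46739) = 1/(-26*113*1/351*8 - 46739) = 1/(-226/27*8 - 46739) = 1/(-1808/27 - 46739) = 1/(-1263761/27) = -27/1263761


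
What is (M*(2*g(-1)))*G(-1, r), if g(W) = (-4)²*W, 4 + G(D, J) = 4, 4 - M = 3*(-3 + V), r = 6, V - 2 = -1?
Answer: 0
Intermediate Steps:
V = 1 (V = 2 - 1 = 1)
M = 10 (M = 4 - 3*(-3 + 1) = 4 - 3*(-2) = 4 - 1*(-6) = 4 + 6 = 10)
G(D, J) = 0 (G(D, J) = -4 + 4 = 0)
g(W) = 16*W
(M*(2*g(-1)))*G(-1, r) = (10*(2*(16*(-1))))*0 = (10*(2*(-16)))*0 = (10*(-32))*0 = -320*0 = 0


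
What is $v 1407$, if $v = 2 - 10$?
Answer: $-11256$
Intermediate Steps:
$v = -8$ ($v = 2 - 10 = -8$)
$v 1407 = \left(-8\right) 1407 = -11256$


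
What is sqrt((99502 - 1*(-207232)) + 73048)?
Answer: 3*sqrt(42198) ≈ 616.26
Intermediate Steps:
sqrt((99502 - 1*(-207232)) + 73048) = sqrt((99502 + 207232) + 73048) = sqrt(306734 + 73048) = sqrt(379782) = 3*sqrt(42198)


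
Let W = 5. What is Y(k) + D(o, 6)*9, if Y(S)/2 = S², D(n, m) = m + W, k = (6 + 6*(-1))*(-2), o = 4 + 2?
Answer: 99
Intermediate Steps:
o = 6
k = 0 (k = (6 - 6)*(-2) = 0*(-2) = 0)
D(n, m) = 5 + m (D(n, m) = m + 5 = 5 + m)
Y(S) = 2*S²
Y(k) + D(o, 6)*9 = 2*0² + (5 + 6)*9 = 2*0 + 11*9 = 0 + 99 = 99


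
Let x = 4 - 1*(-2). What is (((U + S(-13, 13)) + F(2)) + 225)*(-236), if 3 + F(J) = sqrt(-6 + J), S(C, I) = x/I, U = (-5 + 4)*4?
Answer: -670240/13 - 472*I ≈ -51557.0 - 472.0*I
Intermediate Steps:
U = -4 (U = -1*4 = -4)
x = 6 (x = 4 + 2 = 6)
S(C, I) = 6/I
F(J) = -3 + sqrt(-6 + J)
(((U + S(-13, 13)) + F(2)) + 225)*(-236) = (((-4 + 6/13) + (-3 + sqrt(-6 + 2))) + 225)*(-236) = (((-4 + 6*(1/13)) + (-3 + sqrt(-4))) + 225)*(-236) = (((-4 + 6/13) + (-3 + 2*I)) + 225)*(-236) = ((-46/13 + (-3 + 2*I)) + 225)*(-236) = ((-85/13 + 2*I) + 225)*(-236) = (2840/13 + 2*I)*(-236) = -670240/13 - 472*I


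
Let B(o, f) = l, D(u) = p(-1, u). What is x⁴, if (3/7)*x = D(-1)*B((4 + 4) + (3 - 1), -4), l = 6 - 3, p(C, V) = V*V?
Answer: 2401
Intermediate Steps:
p(C, V) = V²
l = 3
D(u) = u²
B(o, f) = 3
x = 7 (x = 7*((-1)²*3)/3 = 7*(1*3)/3 = (7/3)*3 = 7)
x⁴ = 7⁴ = 2401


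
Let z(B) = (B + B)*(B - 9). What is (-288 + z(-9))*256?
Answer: 9216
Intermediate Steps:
z(B) = 2*B*(-9 + B) (z(B) = (2*B)*(-9 + B) = 2*B*(-9 + B))
(-288 + z(-9))*256 = (-288 + 2*(-9)*(-9 - 9))*256 = (-288 + 2*(-9)*(-18))*256 = (-288 + 324)*256 = 36*256 = 9216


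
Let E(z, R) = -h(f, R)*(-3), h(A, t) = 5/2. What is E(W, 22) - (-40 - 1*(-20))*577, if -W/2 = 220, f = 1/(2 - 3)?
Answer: 23095/2 ≈ 11548.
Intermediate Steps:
f = -1 (f = 1/(-1) = -1)
W = -440 (W = -2*220 = -440)
h(A, t) = 5/2 (h(A, t) = 5*(½) = 5/2)
E(z, R) = 15/2 (E(z, R) = -1*5/2*(-3) = -5/2*(-3) = 15/2)
E(W, 22) - (-40 - 1*(-20))*577 = 15/2 - (-40 - 1*(-20))*577 = 15/2 - (-40 + 20)*577 = 15/2 - (-20)*577 = 15/2 - 1*(-11540) = 15/2 + 11540 = 23095/2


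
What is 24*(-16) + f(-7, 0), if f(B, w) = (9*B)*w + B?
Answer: -391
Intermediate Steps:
f(B, w) = B + 9*B*w (f(B, w) = 9*B*w + B = B + 9*B*w)
24*(-16) + f(-7, 0) = 24*(-16) - 7*(1 + 9*0) = -384 - 7*(1 + 0) = -384 - 7*1 = -384 - 7 = -391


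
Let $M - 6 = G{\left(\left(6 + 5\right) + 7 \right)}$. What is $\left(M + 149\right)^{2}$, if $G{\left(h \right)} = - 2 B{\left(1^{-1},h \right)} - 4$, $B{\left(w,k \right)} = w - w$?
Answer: $22801$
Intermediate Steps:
$B{\left(w,k \right)} = 0$
$G{\left(h \right)} = -4$ ($G{\left(h \right)} = \left(-2\right) 0 - 4 = 0 - 4 = -4$)
$M = 2$ ($M = 6 - 4 = 2$)
$\left(M + 149\right)^{2} = \left(2 + 149\right)^{2} = 151^{2} = 22801$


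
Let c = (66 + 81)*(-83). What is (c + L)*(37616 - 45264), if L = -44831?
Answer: 436180736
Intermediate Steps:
c = -12201 (c = 147*(-83) = -12201)
(c + L)*(37616 - 45264) = (-12201 - 44831)*(37616 - 45264) = -57032*(-7648) = 436180736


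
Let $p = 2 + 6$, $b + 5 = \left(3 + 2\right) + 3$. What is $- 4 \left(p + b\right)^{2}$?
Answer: $-484$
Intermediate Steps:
$b = 3$ ($b = -5 + \left(\left(3 + 2\right) + 3\right) = -5 + \left(5 + 3\right) = -5 + 8 = 3$)
$p = 8$
$- 4 \left(p + b\right)^{2} = - 4 \left(8 + 3\right)^{2} = - 4 \cdot 11^{2} = \left(-4\right) 121 = -484$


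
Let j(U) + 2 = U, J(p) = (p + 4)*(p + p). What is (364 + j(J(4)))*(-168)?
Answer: -71568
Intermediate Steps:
J(p) = 2*p*(4 + p) (J(p) = (4 + p)*(2*p) = 2*p*(4 + p))
j(U) = -2 + U
(364 + j(J(4)))*(-168) = (364 + (-2 + 2*4*(4 + 4)))*(-168) = (364 + (-2 + 2*4*8))*(-168) = (364 + (-2 + 64))*(-168) = (364 + 62)*(-168) = 426*(-168) = -71568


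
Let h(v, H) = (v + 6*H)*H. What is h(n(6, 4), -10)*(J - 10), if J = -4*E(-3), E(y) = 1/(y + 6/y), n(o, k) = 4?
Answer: -5152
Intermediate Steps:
h(v, H) = H*(v + 6*H)
J = ⅘ (J = -(-12)/(6 + (-3)²) = -(-12)/(6 + 9) = -(-12)/15 = -4*(-⅕) = ⅘ ≈ 0.80000)
h(n(6, 4), -10)*(J - 10) = (-10*(4 + 6*(-10)))*(⅘ - 10) = -10*(4 - 60)*(-46/5) = -10*(-56)*(-46/5) = 560*(-46/5) = -5152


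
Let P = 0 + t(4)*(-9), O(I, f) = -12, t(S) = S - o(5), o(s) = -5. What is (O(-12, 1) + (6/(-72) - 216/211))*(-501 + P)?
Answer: 3219139/422 ≈ 7628.3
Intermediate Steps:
t(S) = 5 + S (t(S) = S - 1*(-5) = S + 5 = 5 + S)
P = -81 (P = 0 + (5 + 4)*(-9) = 0 + 9*(-9) = 0 - 81 = -81)
(O(-12, 1) + (6/(-72) - 216/211))*(-501 + P) = (-12 + (6/(-72) - 216/211))*(-501 - 81) = (-12 + (6*(-1/72) - 216*1/211))*(-582) = (-12 + (-1/12 - 216/211))*(-582) = (-12 - 2803/2532)*(-582) = -33187/2532*(-582) = 3219139/422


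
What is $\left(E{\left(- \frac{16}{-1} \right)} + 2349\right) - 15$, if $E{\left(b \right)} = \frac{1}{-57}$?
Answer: $\frac{133037}{57} \approx 2334.0$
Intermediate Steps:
$E{\left(b \right)} = - \frac{1}{57}$
$\left(E{\left(- \frac{16}{-1} \right)} + 2349\right) - 15 = \left(- \frac{1}{57} + 2349\right) - 15 = \frac{133892}{57} - 15 = \frac{133037}{57}$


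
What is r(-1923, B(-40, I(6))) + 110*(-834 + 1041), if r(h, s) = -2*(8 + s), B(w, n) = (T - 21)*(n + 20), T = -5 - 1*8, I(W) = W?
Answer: 24522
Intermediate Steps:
T = -13 (T = -5 - 8 = -13)
B(w, n) = -680 - 34*n (B(w, n) = (-13 - 21)*(n + 20) = -34*(20 + n) = -680 - 34*n)
r(h, s) = -16 - 2*s
r(-1923, B(-40, I(6))) + 110*(-834 + 1041) = (-16 - 2*(-680 - 34*6)) + 110*(-834 + 1041) = (-16 - 2*(-680 - 204)) + 110*207 = (-16 - 2*(-884)) + 22770 = (-16 + 1768) + 22770 = 1752 + 22770 = 24522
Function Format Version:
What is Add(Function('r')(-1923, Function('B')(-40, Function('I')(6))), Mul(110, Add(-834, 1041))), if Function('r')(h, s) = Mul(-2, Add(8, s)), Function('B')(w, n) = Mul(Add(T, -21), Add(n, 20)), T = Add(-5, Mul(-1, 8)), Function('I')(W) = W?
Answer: 24522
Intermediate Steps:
T = -13 (T = Add(-5, -8) = -13)
Function('B')(w, n) = Add(-680, Mul(-34, n)) (Function('B')(w, n) = Mul(Add(-13, -21), Add(n, 20)) = Mul(-34, Add(20, n)) = Add(-680, Mul(-34, n)))
Function('r')(h, s) = Add(-16, Mul(-2, s))
Add(Function('r')(-1923, Function('B')(-40, Function('I')(6))), Mul(110, Add(-834, 1041))) = Add(Add(-16, Mul(-2, Add(-680, Mul(-34, 6)))), Mul(110, Add(-834, 1041))) = Add(Add(-16, Mul(-2, Add(-680, -204))), Mul(110, 207)) = Add(Add(-16, Mul(-2, -884)), 22770) = Add(Add(-16, 1768), 22770) = Add(1752, 22770) = 24522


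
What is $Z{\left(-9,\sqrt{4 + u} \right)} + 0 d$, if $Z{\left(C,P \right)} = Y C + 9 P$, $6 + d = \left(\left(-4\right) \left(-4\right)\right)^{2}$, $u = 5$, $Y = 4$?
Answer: $-9$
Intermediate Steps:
$d = 250$ ($d = -6 + \left(\left(-4\right) \left(-4\right)\right)^{2} = -6 + 16^{2} = -6 + 256 = 250$)
$Z{\left(C,P \right)} = 4 C + 9 P$
$Z{\left(-9,\sqrt{4 + u} \right)} + 0 d = \left(4 \left(-9\right) + 9 \sqrt{4 + 5}\right) + 0 \cdot 250 = \left(-36 + 9 \sqrt{9}\right) + 0 = \left(-36 + 9 \cdot 3\right) + 0 = \left(-36 + 27\right) + 0 = -9 + 0 = -9$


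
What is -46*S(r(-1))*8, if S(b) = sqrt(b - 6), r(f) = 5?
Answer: -368*I ≈ -368.0*I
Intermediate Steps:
S(b) = sqrt(-6 + b)
-46*S(r(-1))*8 = -46*sqrt(-6 + 5)*8 = -46*I*8 = -368*I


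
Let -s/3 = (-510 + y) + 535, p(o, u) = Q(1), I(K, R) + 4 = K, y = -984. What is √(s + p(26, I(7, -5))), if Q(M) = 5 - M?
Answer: √2881 ≈ 53.675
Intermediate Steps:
I(K, R) = -4 + K
p(o, u) = 4 (p(o, u) = 5 - 1*1 = 5 - 1 = 4)
s = 2877 (s = -3*((-510 - 984) + 535) = -3*(-1494 + 535) = -3*(-959) = 2877)
√(s + p(26, I(7, -5))) = √(2877 + 4) = √2881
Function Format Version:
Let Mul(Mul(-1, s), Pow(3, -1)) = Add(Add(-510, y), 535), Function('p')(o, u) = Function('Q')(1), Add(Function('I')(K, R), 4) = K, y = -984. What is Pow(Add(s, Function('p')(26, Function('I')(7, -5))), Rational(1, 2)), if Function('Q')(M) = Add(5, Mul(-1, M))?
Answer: Pow(2881, Rational(1, 2)) ≈ 53.675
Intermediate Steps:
Function('I')(K, R) = Add(-4, K)
Function('p')(o, u) = 4 (Function('p')(o, u) = Add(5, Mul(-1, 1)) = Add(5, -1) = 4)
s = 2877 (s = Mul(-3, Add(Add(-510, -984), 535)) = Mul(-3, Add(-1494, 535)) = Mul(-3, -959) = 2877)
Pow(Add(s, Function('p')(26, Function('I')(7, -5))), Rational(1, 2)) = Pow(Add(2877, 4), Rational(1, 2)) = Pow(2881, Rational(1, 2))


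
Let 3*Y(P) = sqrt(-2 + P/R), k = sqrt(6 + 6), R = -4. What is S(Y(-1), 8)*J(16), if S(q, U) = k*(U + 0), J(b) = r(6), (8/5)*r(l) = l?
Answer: 60*sqrt(3) ≈ 103.92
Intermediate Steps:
r(l) = 5*l/8
k = 2*sqrt(3) (k = sqrt(12) = 2*sqrt(3) ≈ 3.4641)
Y(P) = sqrt(-2 - P/4)/3 (Y(P) = sqrt(-2 + P/(-4))/3 = sqrt(-2 + P*(-1/4))/3 = sqrt(-2 - P/4)/3)
J(b) = 15/4 (J(b) = (5/8)*6 = 15/4)
S(q, U) = 2*U*sqrt(3) (S(q, U) = (2*sqrt(3))*(U + 0) = (2*sqrt(3))*U = 2*U*sqrt(3))
S(Y(-1), 8)*J(16) = (2*8*sqrt(3))*(15/4) = (16*sqrt(3))*(15/4) = 60*sqrt(3)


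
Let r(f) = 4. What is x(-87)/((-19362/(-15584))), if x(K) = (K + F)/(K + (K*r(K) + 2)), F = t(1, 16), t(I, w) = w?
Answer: 553232/4191873 ≈ 0.13198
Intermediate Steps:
F = 16
x(K) = (16 + K)/(2 + 5*K) (x(K) = (K + 16)/(K + (K*4 + 2)) = (16 + K)/(K + (4*K + 2)) = (16 + K)/(K + (2 + 4*K)) = (16 + K)/(2 + 5*K))
x(-87)/((-19362/(-15584))) = ((16 - 87)/(2 + 5*(-87)))/((-19362/(-15584))) = (-71/(2 - 435))/((-19362*(-1/15584))) = (-71/(-433))/(9681/7792) = -1/433*(-71)*(7792/9681) = (71/433)*(7792/9681) = 553232/4191873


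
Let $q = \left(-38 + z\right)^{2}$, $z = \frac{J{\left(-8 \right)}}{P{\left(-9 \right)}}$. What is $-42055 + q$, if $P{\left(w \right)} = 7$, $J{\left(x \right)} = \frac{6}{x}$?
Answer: $- \frac{31832631}{784} \approx -40603.0$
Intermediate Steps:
$z = - \frac{3}{28}$ ($z = \frac{6 \frac{1}{-8}}{7} = 6 \left(- \frac{1}{8}\right) \frac{1}{7} = \left(- \frac{3}{4}\right) \frac{1}{7} = - \frac{3}{28} \approx -0.10714$)
$q = \frac{1138489}{784}$ ($q = \left(-38 - \frac{3}{28}\right)^{2} = \left(- \frac{1067}{28}\right)^{2} = \frac{1138489}{784} \approx 1452.2$)
$-42055 + q = -42055 + \frac{1138489}{784} = - \frac{31832631}{784}$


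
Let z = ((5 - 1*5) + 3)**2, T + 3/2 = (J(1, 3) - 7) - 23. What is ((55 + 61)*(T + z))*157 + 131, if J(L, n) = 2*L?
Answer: -373215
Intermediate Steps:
T = -59/2 (T = -3/2 + ((2*1 - 7) - 23) = -3/2 + ((2 - 7) - 23) = -3/2 + (-5 - 23) = -3/2 - 28 = -59/2 ≈ -29.500)
z = 9 (z = ((5 - 5) + 3)**2 = (0 + 3)**2 = 3**2 = 9)
((55 + 61)*(T + z))*157 + 131 = ((55 + 61)*(-59/2 + 9))*157 + 131 = (116*(-41/2))*157 + 131 = -2378*157 + 131 = -373346 + 131 = -373215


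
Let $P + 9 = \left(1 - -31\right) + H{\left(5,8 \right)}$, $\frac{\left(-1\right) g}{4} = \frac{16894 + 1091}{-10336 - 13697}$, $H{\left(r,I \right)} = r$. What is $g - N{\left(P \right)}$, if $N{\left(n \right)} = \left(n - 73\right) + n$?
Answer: $\frac{160167}{8011} \approx 19.993$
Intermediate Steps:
$g = \frac{23980}{8011}$ ($g = - 4 \frac{16894 + 1091}{-10336 - 13697} = - 4 \frac{17985}{-24033} = - 4 \cdot 17985 \left(- \frac{1}{24033}\right) = \left(-4\right) \left(- \frac{5995}{8011}\right) = \frac{23980}{8011} \approx 2.9934$)
$P = 28$ ($P = -9 + \left(\left(1 - -31\right) + 5\right) = -9 + \left(\left(1 + 31\right) + 5\right) = -9 + \left(32 + 5\right) = -9 + 37 = 28$)
$N{\left(n \right)} = -73 + 2 n$ ($N{\left(n \right)} = \left(-73 + n\right) + n = -73 + 2 n$)
$g - N{\left(P \right)} = \frac{23980}{8011} - \left(-73 + 2 \cdot 28\right) = \frac{23980}{8011} - \left(-73 + 56\right) = \frac{23980}{8011} - -17 = \frac{23980}{8011} + 17 = \frac{160167}{8011}$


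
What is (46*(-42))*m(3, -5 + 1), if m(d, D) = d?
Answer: -5796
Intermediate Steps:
(46*(-42))*m(3, -5 + 1) = (46*(-42))*3 = -1932*3 = -5796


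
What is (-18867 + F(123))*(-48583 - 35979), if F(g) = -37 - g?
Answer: 1608961174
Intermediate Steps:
(-18867 + F(123))*(-48583 - 35979) = (-18867 + (-37 - 1*123))*(-48583 - 35979) = (-18867 + (-37 - 123))*(-84562) = (-18867 - 160)*(-84562) = -19027*(-84562) = 1608961174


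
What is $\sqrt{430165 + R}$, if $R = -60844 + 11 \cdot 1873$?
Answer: $2 \sqrt{97481} \approx 624.44$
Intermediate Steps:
$R = -40241$ ($R = -60844 + 20603 = -40241$)
$\sqrt{430165 + R} = \sqrt{430165 - 40241} = \sqrt{389924} = 2 \sqrt{97481}$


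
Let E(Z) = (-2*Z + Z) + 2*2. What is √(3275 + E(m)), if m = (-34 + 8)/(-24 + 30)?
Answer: 5*√1182/3 ≈ 57.300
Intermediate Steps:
m = -13/3 (m = -26/6 = -26*⅙ = -13/3 ≈ -4.3333)
E(Z) = 4 - Z (E(Z) = -Z + 4 = 4 - Z)
√(3275 + E(m)) = √(3275 + (4 - 1*(-13/3))) = √(3275 + (4 + 13/3)) = √(3275 + 25/3) = √(9850/3) = 5*√1182/3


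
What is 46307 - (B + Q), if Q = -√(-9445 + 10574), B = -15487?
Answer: 61794 + √1129 ≈ 61828.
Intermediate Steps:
Q = -√1129 ≈ -33.601
46307 - (B + Q) = 46307 - (-15487 - √1129) = 46307 + (15487 + √1129) = 61794 + √1129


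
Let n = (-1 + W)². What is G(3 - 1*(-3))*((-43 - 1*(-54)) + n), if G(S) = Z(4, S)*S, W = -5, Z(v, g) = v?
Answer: 1128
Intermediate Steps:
n = 36 (n = (-1 - 5)² = (-6)² = 36)
G(S) = 4*S
G(3 - 1*(-3))*((-43 - 1*(-54)) + n) = (4*(3 - 1*(-3)))*((-43 - 1*(-54)) + 36) = (4*(3 + 3))*((-43 + 54) + 36) = (4*6)*(11 + 36) = 24*47 = 1128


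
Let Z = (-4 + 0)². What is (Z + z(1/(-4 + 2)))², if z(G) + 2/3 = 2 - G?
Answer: 11449/36 ≈ 318.03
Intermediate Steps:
Z = 16 (Z = (-4)² = 16)
z(G) = 4/3 - G (z(G) = -⅔ + (2 - G) = 4/3 - G)
(Z + z(1/(-4 + 2)))² = (16 + (4/3 - 1/(-4 + 2)))² = (16 + (4/3 - 1/(-2)))² = (16 + (4/3 - 1*(-½)))² = (16 + (4/3 + ½))² = (16 + 11/6)² = (107/6)² = 11449/36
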